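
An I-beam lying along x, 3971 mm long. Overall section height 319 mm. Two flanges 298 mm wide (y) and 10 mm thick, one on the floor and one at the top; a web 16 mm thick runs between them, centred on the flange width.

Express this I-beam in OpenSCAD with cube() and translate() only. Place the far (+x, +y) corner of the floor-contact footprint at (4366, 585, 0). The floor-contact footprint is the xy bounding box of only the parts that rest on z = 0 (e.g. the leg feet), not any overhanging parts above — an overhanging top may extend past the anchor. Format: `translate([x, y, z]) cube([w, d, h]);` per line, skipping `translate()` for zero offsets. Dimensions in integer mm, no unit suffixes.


translate([395, 287, 0]) cube([3971, 298, 10]);
translate([395, 428, 10]) cube([3971, 16, 299]);
translate([395, 287, 309]) cube([3971, 298, 10]);


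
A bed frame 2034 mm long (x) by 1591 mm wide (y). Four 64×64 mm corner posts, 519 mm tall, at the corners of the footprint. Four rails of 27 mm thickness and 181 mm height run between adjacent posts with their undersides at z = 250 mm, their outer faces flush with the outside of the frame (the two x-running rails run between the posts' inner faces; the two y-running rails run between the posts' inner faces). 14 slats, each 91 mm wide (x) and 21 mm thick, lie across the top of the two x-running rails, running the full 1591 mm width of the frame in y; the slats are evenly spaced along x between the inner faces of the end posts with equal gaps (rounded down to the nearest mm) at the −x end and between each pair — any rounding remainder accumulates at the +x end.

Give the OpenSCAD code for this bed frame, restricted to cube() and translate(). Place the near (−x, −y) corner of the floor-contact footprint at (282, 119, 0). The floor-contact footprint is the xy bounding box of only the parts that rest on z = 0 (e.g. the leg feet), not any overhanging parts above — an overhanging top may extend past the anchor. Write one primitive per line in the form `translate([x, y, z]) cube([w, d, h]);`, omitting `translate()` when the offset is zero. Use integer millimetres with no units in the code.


translate([282, 119, 0]) cube([64, 64, 519]);
translate([282, 1646, 0]) cube([64, 64, 519]);
translate([2252, 119, 0]) cube([64, 64, 519]);
translate([2252, 1646, 0]) cube([64, 64, 519]);
translate([346, 119, 250]) cube([1906, 27, 181]);
translate([346, 1683, 250]) cube([1906, 27, 181]);
translate([282, 183, 250]) cube([27, 1463, 181]);
translate([2289, 183, 250]) cube([27, 1463, 181]);
translate([388, 119, 431]) cube([91, 1591, 21]);
translate([521, 119, 431]) cube([91, 1591, 21]);
translate([654, 119, 431]) cube([91, 1591, 21]);
translate([787, 119, 431]) cube([91, 1591, 21]);
translate([920, 119, 431]) cube([91, 1591, 21]);
translate([1053, 119, 431]) cube([91, 1591, 21]);
translate([1186, 119, 431]) cube([91, 1591, 21]);
translate([1319, 119, 431]) cube([91, 1591, 21]);
translate([1452, 119, 431]) cube([91, 1591, 21]);
translate([1585, 119, 431]) cube([91, 1591, 21]);
translate([1718, 119, 431]) cube([91, 1591, 21]);
translate([1851, 119, 431]) cube([91, 1591, 21]);
translate([1984, 119, 431]) cube([91, 1591, 21]);
translate([2117, 119, 431]) cube([91, 1591, 21]);


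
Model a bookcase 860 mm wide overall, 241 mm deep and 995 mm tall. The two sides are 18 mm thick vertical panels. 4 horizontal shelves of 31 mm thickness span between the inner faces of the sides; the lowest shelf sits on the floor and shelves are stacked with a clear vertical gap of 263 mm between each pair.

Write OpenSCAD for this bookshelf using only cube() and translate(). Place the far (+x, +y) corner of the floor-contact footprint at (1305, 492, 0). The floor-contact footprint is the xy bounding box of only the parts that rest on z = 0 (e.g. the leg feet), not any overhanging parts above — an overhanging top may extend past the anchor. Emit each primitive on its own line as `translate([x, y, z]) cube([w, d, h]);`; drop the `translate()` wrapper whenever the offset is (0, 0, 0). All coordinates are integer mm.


translate([445, 251, 0]) cube([18, 241, 995]);
translate([1287, 251, 0]) cube([18, 241, 995]);
translate([463, 251, 0]) cube([824, 241, 31]);
translate([463, 251, 294]) cube([824, 241, 31]);
translate([463, 251, 588]) cube([824, 241, 31]);
translate([463, 251, 882]) cube([824, 241, 31]);


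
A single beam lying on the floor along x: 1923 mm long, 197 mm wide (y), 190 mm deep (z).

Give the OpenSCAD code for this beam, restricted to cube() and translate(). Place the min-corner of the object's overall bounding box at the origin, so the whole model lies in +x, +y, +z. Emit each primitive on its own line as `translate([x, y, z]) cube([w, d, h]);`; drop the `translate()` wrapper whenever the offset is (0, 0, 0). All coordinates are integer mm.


cube([1923, 197, 190]);


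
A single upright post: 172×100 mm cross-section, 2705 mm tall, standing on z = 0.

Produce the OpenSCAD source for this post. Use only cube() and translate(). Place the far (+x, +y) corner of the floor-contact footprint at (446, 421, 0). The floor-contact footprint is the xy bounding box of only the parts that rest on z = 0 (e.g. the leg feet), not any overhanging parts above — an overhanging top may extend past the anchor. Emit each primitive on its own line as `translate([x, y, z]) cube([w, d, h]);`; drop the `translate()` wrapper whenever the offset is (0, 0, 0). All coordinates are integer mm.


translate([274, 321, 0]) cube([172, 100, 2705]);


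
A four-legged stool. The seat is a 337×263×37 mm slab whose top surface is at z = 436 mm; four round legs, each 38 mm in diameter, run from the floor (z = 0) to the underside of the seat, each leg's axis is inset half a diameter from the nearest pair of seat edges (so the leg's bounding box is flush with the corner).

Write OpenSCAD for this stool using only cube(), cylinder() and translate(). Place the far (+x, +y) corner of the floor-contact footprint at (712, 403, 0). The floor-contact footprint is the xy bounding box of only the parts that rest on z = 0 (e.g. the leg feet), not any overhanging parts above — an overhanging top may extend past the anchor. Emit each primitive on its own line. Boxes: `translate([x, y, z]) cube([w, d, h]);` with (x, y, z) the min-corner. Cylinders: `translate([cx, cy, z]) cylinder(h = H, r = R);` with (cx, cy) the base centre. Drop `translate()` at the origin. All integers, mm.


translate([375, 140, 399]) cube([337, 263, 37]);
translate([394, 159, 0]) cylinder(h = 399, r = 19);
translate([693, 159, 0]) cylinder(h = 399, r = 19);
translate([394, 384, 0]) cylinder(h = 399, r = 19);
translate([693, 384, 0]) cylinder(h = 399, r = 19);


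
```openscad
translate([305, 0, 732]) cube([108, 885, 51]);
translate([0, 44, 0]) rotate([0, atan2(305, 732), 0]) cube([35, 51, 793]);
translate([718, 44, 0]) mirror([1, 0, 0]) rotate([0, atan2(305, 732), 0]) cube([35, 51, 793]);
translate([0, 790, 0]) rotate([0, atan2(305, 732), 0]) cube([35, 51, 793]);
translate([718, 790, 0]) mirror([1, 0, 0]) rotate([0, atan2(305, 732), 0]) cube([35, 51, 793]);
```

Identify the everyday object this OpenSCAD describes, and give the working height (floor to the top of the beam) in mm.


A sawhorse. The overall height is 783 mm.

A beam across two mirrored pairs of raked legs — a sawhorse. The beam's underside is at z = 732 (matching the legs' vertical rise in atan2(305, 732)) and the beam is 51 mm tall, so its top is at 732 + 51 = 783 mm. The raked legs top out at the beam's underside, so that is the highest point.


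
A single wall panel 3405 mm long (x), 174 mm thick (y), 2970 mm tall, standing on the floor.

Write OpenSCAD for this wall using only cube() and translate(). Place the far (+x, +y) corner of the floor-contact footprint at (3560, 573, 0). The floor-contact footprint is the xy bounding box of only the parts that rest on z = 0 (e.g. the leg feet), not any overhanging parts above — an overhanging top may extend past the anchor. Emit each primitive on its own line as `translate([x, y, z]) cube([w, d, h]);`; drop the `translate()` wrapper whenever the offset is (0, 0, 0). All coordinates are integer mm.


translate([155, 399, 0]) cube([3405, 174, 2970]);


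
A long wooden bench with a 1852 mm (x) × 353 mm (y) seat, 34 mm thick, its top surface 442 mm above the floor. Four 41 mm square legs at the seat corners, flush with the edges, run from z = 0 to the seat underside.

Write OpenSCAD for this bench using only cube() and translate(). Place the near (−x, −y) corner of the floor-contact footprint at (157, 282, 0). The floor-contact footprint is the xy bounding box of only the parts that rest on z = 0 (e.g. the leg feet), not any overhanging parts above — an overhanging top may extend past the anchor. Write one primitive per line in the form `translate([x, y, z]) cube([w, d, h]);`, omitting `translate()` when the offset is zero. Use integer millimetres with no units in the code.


// leg_h = 442 − 34 = 408
translate([157, 282, 408]) cube([1852, 353, 34]);
translate([157, 282, 0]) cube([41, 41, 408]);
translate([157, 594, 0]) cube([41, 41, 408]);
translate([1968, 282, 0]) cube([41, 41, 408]);
translate([1968, 594, 0]) cube([41, 41, 408]);


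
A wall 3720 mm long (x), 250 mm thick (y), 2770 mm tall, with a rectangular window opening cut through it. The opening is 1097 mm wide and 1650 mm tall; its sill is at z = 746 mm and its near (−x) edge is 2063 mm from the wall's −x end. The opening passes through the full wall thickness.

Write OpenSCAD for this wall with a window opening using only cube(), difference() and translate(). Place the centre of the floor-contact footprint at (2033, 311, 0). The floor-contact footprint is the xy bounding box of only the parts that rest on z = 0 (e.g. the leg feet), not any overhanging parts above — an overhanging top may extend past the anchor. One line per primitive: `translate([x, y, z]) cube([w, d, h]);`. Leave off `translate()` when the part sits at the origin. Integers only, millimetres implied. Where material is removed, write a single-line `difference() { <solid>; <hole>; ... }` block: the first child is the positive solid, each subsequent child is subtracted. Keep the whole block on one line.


difference() { translate([173, 186, 0]) cube([3720, 250, 2770]); translate([2236, 186, 746]) cube([1097, 250, 1650]); }


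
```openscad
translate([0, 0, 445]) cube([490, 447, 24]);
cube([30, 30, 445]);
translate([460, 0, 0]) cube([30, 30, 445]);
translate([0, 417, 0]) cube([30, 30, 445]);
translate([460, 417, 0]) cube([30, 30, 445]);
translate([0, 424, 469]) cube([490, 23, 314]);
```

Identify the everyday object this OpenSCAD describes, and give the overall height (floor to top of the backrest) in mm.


A chair. The overall height is 783 mm.

A slab on four corner posts with a tall panel at the back — a chair. The seat slab sits at z = 445 with thickness 24, and the 314 mm backrest starts at the seat top, so the overall height is 445 + 24 + 314 = 783 mm.


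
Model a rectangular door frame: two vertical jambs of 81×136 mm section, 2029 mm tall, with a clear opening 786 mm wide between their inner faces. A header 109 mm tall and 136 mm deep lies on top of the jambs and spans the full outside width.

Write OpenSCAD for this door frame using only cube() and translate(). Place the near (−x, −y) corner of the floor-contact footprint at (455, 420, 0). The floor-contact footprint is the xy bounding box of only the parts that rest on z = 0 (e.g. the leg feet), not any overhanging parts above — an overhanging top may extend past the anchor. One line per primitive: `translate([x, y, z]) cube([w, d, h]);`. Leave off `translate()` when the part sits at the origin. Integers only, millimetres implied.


translate([455, 420, 0]) cube([81, 136, 2029]);
translate([1322, 420, 0]) cube([81, 136, 2029]);
translate([455, 420, 2029]) cube([948, 136, 109]);


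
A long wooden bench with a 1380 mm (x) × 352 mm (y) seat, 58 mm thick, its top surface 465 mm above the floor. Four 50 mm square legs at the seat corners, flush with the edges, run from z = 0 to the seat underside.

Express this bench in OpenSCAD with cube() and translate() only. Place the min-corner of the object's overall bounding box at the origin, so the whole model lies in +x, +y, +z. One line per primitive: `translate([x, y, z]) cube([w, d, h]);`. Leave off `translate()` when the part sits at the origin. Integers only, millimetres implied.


translate([0, 0, 407]) cube([1380, 352, 58]);
cube([50, 50, 407]);
translate([0, 302, 0]) cube([50, 50, 407]);
translate([1330, 0, 0]) cube([50, 50, 407]);
translate([1330, 302, 0]) cube([50, 50, 407]);


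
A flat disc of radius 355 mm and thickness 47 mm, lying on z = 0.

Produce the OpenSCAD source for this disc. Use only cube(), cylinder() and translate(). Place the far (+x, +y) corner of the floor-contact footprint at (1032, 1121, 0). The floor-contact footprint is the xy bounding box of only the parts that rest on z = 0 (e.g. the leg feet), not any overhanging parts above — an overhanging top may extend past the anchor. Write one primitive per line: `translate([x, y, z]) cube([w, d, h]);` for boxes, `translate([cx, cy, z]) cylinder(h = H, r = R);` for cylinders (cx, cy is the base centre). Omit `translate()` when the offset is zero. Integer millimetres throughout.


translate([677, 766, 0]) cylinder(h = 47, r = 355);


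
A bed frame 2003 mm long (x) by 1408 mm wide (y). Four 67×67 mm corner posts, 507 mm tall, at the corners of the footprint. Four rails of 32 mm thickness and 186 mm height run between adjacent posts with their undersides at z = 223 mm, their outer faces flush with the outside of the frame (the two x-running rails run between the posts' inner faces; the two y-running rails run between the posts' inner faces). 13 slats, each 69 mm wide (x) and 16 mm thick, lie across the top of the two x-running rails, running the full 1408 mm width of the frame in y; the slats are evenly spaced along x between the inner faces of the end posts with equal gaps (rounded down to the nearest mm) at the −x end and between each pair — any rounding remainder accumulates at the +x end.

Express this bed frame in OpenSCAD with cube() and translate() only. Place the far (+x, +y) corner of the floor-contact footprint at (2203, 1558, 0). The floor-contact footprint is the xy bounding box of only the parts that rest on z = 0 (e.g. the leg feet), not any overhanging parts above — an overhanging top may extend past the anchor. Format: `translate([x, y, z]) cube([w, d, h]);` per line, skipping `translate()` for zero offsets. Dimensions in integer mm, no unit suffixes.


translate([200, 150, 0]) cube([67, 67, 507]);
translate([200, 1491, 0]) cube([67, 67, 507]);
translate([2136, 150, 0]) cube([67, 67, 507]);
translate([2136, 1491, 0]) cube([67, 67, 507]);
translate([267, 150, 223]) cube([1869, 32, 186]);
translate([267, 1526, 223]) cube([1869, 32, 186]);
translate([200, 217, 223]) cube([32, 1274, 186]);
translate([2171, 217, 223]) cube([32, 1274, 186]);
translate([336, 150, 409]) cube([69, 1408, 16]);
translate([474, 150, 409]) cube([69, 1408, 16]);
translate([612, 150, 409]) cube([69, 1408, 16]);
translate([750, 150, 409]) cube([69, 1408, 16]);
translate([888, 150, 409]) cube([69, 1408, 16]);
translate([1026, 150, 409]) cube([69, 1408, 16]);
translate([1164, 150, 409]) cube([69, 1408, 16]);
translate([1302, 150, 409]) cube([69, 1408, 16]);
translate([1440, 150, 409]) cube([69, 1408, 16]);
translate([1578, 150, 409]) cube([69, 1408, 16]);
translate([1716, 150, 409]) cube([69, 1408, 16]);
translate([1854, 150, 409]) cube([69, 1408, 16]);
translate([1992, 150, 409]) cube([69, 1408, 16]);


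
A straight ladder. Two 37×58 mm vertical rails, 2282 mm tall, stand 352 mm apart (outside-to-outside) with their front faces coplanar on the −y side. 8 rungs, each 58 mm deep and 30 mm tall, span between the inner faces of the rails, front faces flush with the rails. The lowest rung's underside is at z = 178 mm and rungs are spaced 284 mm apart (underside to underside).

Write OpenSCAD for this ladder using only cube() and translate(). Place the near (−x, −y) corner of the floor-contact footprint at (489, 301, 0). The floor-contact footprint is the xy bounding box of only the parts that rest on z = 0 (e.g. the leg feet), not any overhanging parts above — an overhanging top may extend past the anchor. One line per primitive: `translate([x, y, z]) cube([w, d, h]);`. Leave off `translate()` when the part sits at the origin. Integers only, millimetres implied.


translate([489, 301, 0]) cube([37, 58, 2282]);
translate([804, 301, 0]) cube([37, 58, 2282]);
translate([526, 301, 178]) cube([278, 58, 30]);
translate([526, 301, 462]) cube([278, 58, 30]);
translate([526, 301, 746]) cube([278, 58, 30]);
translate([526, 301, 1030]) cube([278, 58, 30]);
translate([526, 301, 1314]) cube([278, 58, 30]);
translate([526, 301, 1598]) cube([278, 58, 30]);
translate([526, 301, 1882]) cube([278, 58, 30]);
translate([526, 301, 2166]) cube([278, 58, 30]);


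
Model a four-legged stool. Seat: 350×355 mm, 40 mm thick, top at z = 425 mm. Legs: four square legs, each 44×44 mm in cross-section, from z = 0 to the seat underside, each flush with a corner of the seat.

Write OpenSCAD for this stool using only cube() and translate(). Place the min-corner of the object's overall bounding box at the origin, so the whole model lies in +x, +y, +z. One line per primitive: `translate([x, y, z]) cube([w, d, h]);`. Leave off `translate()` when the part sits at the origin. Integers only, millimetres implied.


translate([0, 0, 385]) cube([350, 355, 40]);
cube([44, 44, 385]);
translate([306, 0, 0]) cube([44, 44, 385]);
translate([0, 311, 0]) cube([44, 44, 385]);
translate([306, 311, 0]) cube([44, 44, 385]);


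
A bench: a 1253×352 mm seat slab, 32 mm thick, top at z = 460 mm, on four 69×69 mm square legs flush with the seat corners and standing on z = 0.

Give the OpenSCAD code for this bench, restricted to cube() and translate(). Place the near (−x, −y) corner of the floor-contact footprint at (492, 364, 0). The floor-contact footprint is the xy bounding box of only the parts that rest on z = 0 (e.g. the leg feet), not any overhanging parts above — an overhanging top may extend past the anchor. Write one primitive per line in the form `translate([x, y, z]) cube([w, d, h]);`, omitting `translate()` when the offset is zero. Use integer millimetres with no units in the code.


translate([492, 364, 428]) cube([1253, 352, 32]);
translate([492, 364, 0]) cube([69, 69, 428]);
translate([492, 647, 0]) cube([69, 69, 428]);
translate([1676, 364, 0]) cube([69, 69, 428]);
translate([1676, 647, 0]) cube([69, 69, 428]);


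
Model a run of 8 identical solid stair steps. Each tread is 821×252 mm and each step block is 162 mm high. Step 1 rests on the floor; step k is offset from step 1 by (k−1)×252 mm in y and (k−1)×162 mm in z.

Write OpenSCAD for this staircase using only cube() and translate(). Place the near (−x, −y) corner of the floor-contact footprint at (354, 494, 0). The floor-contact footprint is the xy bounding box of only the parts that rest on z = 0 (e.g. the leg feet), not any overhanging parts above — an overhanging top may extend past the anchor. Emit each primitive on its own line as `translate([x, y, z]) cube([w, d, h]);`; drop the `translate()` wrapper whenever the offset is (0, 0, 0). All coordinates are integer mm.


translate([354, 494, 0]) cube([821, 252, 162]);
translate([354, 746, 162]) cube([821, 252, 162]);
translate([354, 998, 324]) cube([821, 252, 162]);
translate([354, 1250, 486]) cube([821, 252, 162]);
translate([354, 1502, 648]) cube([821, 252, 162]);
translate([354, 1754, 810]) cube([821, 252, 162]);
translate([354, 2006, 972]) cube([821, 252, 162]);
translate([354, 2258, 1134]) cube([821, 252, 162]);


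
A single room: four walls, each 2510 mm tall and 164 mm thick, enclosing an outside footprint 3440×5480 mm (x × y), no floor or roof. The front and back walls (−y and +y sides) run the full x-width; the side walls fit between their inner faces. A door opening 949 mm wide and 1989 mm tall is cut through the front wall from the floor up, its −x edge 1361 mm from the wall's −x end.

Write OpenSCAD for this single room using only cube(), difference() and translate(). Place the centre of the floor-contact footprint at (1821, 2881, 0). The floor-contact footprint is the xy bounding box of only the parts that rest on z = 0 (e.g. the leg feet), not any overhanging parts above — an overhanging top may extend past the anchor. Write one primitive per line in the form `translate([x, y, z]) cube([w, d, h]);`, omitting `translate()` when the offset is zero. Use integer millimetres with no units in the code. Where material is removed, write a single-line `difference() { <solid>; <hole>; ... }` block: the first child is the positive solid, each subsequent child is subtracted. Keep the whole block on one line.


difference() { translate([101, 141, 0]) cube([3440, 164, 2510]); translate([1462, 141, 0]) cube([949, 164, 1989]); }
translate([101, 5457, 0]) cube([3440, 164, 2510]);
translate([101, 305, 0]) cube([164, 5152, 2510]);
translate([3377, 305, 0]) cube([164, 5152, 2510]);


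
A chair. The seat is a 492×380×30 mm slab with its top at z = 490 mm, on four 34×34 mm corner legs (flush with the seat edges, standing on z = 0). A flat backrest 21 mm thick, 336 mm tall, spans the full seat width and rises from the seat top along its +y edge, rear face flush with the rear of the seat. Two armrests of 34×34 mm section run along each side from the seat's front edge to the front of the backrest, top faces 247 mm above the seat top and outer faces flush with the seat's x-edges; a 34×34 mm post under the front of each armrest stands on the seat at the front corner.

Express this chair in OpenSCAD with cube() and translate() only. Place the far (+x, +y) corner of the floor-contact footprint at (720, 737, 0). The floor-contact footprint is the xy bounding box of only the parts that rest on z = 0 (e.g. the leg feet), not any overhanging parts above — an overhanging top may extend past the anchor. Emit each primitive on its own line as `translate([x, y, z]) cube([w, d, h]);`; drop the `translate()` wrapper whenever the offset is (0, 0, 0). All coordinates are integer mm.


translate([228, 357, 460]) cube([492, 380, 30]);
translate([228, 357, 0]) cube([34, 34, 460]);
translate([686, 357, 0]) cube([34, 34, 460]);
translate([228, 703, 0]) cube([34, 34, 460]);
translate([686, 703, 0]) cube([34, 34, 460]);
translate([228, 716, 490]) cube([492, 21, 336]);
translate([228, 357, 703]) cube([34, 359, 34]);
translate([686, 357, 703]) cube([34, 359, 34]);
translate([228, 357, 490]) cube([34, 34, 213]);
translate([686, 357, 490]) cube([34, 34, 213]);


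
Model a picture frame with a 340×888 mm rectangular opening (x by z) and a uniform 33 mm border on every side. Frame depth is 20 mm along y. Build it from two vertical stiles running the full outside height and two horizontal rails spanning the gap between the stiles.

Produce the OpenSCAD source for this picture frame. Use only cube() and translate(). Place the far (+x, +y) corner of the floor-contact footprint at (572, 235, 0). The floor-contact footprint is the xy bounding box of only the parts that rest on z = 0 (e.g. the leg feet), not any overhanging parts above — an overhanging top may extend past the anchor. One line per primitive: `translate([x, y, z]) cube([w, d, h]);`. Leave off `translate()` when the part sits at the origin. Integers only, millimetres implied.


translate([166, 215, 0]) cube([33, 20, 954]);
translate([539, 215, 0]) cube([33, 20, 954]);
translate([199, 215, 0]) cube([340, 20, 33]);
translate([199, 215, 921]) cube([340, 20, 33]);


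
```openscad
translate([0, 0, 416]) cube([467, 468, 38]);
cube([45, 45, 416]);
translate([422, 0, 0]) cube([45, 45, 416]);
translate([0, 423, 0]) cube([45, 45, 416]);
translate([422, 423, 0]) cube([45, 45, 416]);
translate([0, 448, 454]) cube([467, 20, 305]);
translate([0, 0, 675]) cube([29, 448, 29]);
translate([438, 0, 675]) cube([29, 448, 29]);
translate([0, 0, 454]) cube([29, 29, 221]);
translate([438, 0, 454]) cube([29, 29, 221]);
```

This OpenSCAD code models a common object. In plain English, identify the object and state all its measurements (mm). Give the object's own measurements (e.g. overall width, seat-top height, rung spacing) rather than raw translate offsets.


A chair. The seat is a 467×468×38 mm slab with its top at z = 454 mm, on four 45×45 mm corner legs (flush with the seat edges, standing on z = 0). A flat backrest 20 mm thick, 305 mm tall, spans the full seat width and rises from the seat top along its +y edge, rear face flush with the rear of the seat. Two armrests of 29×29 mm section run along each side from the seat's front edge to the front of the backrest, top faces 250 mm above the seat top and outer faces flush with the seat's x-edges; a 29×29 mm post under the front of each armrest stands on the seat at the front corner.


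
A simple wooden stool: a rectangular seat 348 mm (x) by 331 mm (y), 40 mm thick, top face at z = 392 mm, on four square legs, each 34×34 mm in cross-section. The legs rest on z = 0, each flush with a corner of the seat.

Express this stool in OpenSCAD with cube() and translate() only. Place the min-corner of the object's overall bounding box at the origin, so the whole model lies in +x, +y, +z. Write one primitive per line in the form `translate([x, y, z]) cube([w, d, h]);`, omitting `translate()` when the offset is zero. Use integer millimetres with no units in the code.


translate([0, 0, 352]) cube([348, 331, 40]);
cube([34, 34, 352]);
translate([314, 0, 0]) cube([34, 34, 352]);
translate([0, 297, 0]) cube([34, 34, 352]);
translate([314, 297, 0]) cube([34, 34, 352]);


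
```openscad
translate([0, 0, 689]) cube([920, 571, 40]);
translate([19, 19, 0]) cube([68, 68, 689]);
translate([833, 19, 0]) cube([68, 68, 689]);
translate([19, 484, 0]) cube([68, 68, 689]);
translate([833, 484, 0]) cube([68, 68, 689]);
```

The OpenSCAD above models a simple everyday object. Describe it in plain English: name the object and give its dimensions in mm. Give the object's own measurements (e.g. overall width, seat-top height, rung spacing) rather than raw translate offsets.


A rectangular dining table. The top is 920×571×40 mm with its upper surface at z = 729 mm. It stands on four 68×68 mm square legs, each inset 19 mm from the nearest pair of top edges, running from the floor to the underside of the top.


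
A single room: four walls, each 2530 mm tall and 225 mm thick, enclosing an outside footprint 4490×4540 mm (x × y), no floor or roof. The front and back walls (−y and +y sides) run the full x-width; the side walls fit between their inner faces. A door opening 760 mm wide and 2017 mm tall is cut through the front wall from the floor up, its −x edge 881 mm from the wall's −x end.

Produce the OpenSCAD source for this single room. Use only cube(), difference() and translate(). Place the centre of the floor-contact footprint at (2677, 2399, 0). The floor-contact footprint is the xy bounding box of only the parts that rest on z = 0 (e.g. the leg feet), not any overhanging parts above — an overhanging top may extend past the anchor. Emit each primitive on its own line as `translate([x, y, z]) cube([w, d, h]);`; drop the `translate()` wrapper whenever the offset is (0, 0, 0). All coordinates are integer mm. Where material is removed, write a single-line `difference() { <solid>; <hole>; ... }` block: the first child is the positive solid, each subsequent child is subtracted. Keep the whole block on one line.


difference() { translate([432, 129, 0]) cube([4490, 225, 2530]); translate([1313, 129, 0]) cube([760, 225, 2017]); }
translate([432, 4444, 0]) cube([4490, 225, 2530]);
translate([432, 354, 0]) cube([225, 4090, 2530]);
translate([4697, 354, 0]) cube([225, 4090, 2530]);


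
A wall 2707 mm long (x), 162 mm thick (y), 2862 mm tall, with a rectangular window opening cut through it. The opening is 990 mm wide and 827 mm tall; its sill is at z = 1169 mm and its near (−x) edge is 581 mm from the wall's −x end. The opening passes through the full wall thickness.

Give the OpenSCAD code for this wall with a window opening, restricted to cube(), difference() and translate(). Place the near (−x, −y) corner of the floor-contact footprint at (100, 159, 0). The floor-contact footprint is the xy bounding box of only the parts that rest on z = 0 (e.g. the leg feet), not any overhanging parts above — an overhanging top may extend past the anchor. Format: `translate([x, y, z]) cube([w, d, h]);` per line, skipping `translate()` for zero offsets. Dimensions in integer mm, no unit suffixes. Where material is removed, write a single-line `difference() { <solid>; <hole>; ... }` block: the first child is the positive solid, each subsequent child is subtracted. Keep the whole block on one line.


difference() { translate([100, 159, 0]) cube([2707, 162, 2862]); translate([681, 159, 1169]) cube([990, 162, 827]); }


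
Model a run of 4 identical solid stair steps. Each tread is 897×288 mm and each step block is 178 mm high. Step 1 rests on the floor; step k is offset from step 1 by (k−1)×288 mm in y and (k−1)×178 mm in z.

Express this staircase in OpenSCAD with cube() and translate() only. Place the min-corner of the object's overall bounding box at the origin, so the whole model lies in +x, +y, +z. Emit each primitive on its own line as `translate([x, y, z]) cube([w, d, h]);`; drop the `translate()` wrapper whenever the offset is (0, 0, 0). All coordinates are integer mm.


cube([897, 288, 178]);
translate([0, 288, 178]) cube([897, 288, 178]);
translate([0, 576, 356]) cube([897, 288, 178]);
translate([0, 864, 534]) cube([897, 288, 178]);


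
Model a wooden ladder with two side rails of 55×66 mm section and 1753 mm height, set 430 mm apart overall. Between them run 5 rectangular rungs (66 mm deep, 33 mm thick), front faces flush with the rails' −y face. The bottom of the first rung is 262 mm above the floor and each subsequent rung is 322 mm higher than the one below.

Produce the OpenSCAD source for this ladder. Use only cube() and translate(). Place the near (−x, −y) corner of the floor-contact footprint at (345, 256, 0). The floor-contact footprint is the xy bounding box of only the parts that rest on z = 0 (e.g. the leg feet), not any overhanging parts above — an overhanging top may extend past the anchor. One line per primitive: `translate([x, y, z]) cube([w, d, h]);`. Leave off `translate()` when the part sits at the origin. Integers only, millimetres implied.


translate([345, 256, 0]) cube([55, 66, 1753]);
translate([720, 256, 0]) cube([55, 66, 1753]);
translate([400, 256, 262]) cube([320, 66, 33]);
translate([400, 256, 584]) cube([320, 66, 33]);
translate([400, 256, 906]) cube([320, 66, 33]);
translate([400, 256, 1228]) cube([320, 66, 33]);
translate([400, 256, 1550]) cube([320, 66, 33]);


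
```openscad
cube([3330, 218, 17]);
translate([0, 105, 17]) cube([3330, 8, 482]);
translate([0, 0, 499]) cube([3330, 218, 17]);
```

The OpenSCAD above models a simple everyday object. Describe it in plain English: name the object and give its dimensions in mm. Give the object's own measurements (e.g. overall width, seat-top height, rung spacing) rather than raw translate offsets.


An I-beam lying along x, 3330 mm long. Overall section height 516 mm. Two flanges 218 mm wide (y) and 17 mm thick, one on the floor and one at the top; a web 8 mm thick runs between them, centred on the flange width.


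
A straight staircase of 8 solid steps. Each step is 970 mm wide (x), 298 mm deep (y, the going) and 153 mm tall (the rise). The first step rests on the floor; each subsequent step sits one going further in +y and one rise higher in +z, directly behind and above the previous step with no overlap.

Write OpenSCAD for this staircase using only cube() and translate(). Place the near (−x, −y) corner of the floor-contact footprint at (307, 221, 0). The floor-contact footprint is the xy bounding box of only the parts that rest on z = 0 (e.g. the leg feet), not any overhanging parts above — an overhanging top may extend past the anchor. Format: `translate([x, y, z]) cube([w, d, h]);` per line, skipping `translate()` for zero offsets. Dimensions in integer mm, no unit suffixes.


translate([307, 221, 0]) cube([970, 298, 153]);
translate([307, 519, 153]) cube([970, 298, 153]);
translate([307, 817, 306]) cube([970, 298, 153]);
translate([307, 1115, 459]) cube([970, 298, 153]);
translate([307, 1413, 612]) cube([970, 298, 153]);
translate([307, 1711, 765]) cube([970, 298, 153]);
translate([307, 2009, 918]) cube([970, 298, 153]);
translate([307, 2307, 1071]) cube([970, 298, 153]);


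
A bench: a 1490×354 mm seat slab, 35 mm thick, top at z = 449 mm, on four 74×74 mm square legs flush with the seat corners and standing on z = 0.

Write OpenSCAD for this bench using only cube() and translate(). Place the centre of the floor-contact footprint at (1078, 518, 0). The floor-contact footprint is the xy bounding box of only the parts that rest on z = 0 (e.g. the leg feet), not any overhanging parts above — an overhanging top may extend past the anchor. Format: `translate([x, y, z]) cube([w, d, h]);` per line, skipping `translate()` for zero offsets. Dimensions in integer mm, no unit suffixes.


translate([333, 341, 414]) cube([1490, 354, 35]);
translate([333, 341, 0]) cube([74, 74, 414]);
translate([333, 621, 0]) cube([74, 74, 414]);
translate([1749, 341, 0]) cube([74, 74, 414]);
translate([1749, 621, 0]) cube([74, 74, 414]);


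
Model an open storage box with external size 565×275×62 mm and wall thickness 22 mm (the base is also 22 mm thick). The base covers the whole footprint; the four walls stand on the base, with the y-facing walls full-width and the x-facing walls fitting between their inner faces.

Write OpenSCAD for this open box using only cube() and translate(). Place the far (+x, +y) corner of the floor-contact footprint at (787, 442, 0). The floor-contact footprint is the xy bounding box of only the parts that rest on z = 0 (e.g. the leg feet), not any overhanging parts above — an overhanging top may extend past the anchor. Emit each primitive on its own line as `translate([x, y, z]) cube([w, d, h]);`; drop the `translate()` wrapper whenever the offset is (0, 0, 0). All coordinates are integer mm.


translate([222, 167, 0]) cube([565, 275, 22]);
translate([222, 167, 22]) cube([565, 22, 40]);
translate([222, 420, 22]) cube([565, 22, 40]);
translate([222, 189, 22]) cube([22, 231, 40]);
translate([765, 189, 22]) cube([22, 231, 40]);


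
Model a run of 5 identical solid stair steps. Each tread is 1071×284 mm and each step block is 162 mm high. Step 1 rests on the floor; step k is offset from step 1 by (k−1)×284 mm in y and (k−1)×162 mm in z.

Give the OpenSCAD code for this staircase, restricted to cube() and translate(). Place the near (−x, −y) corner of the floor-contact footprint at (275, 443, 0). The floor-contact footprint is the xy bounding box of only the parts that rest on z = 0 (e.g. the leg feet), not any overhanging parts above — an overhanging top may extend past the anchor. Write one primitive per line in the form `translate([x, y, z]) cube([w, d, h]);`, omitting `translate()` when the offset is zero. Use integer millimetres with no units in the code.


translate([275, 443, 0]) cube([1071, 284, 162]);
translate([275, 727, 162]) cube([1071, 284, 162]);
translate([275, 1011, 324]) cube([1071, 284, 162]);
translate([275, 1295, 486]) cube([1071, 284, 162]);
translate([275, 1579, 648]) cube([1071, 284, 162]);


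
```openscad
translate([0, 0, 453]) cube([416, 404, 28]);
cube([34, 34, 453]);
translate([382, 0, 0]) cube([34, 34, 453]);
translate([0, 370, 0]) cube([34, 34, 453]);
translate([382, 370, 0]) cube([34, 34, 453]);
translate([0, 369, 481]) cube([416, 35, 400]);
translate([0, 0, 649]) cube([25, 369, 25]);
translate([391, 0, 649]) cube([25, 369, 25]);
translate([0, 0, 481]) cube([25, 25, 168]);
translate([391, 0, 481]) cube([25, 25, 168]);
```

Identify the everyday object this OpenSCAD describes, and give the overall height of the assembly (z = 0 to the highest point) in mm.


A chair. The overall height is 881 mm.

A slab on four corner posts with a tall panel at the back — a chair. The seat slab sits at z = 453 with thickness 28, and the 400 mm backrest starts at the seat top, so the overall height is 453 + 28 + 400 = 881 mm.


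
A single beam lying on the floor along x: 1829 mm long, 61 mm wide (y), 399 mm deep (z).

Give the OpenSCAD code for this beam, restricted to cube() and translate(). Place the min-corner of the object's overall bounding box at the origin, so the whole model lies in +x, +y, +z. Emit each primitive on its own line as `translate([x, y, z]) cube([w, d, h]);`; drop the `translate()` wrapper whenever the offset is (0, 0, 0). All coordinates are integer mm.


cube([1829, 61, 399]);


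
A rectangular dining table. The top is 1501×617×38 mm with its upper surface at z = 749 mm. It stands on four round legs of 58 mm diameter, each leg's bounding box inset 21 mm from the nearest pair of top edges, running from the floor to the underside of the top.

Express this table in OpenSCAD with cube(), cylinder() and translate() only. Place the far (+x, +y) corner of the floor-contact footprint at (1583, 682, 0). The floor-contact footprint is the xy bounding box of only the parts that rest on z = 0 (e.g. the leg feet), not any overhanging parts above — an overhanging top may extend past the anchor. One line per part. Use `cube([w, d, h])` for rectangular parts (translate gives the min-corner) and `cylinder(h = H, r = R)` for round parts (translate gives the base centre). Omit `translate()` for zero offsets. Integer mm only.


translate([103, 86, 711]) cube([1501, 617, 38]);
translate([153, 136, 0]) cylinder(h = 711, r = 29);
translate([1554, 136, 0]) cylinder(h = 711, r = 29);
translate([153, 653, 0]) cylinder(h = 711, r = 29);
translate([1554, 653, 0]) cylinder(h = 711, r = 29);


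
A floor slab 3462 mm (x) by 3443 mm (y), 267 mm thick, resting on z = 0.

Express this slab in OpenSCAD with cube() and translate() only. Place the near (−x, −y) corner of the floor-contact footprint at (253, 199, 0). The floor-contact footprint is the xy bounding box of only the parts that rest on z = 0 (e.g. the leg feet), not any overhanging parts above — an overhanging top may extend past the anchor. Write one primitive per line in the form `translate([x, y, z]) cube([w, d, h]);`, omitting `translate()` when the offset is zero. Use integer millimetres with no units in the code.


translate([253, 199, 0]) cube([3462, 3443, 267]);


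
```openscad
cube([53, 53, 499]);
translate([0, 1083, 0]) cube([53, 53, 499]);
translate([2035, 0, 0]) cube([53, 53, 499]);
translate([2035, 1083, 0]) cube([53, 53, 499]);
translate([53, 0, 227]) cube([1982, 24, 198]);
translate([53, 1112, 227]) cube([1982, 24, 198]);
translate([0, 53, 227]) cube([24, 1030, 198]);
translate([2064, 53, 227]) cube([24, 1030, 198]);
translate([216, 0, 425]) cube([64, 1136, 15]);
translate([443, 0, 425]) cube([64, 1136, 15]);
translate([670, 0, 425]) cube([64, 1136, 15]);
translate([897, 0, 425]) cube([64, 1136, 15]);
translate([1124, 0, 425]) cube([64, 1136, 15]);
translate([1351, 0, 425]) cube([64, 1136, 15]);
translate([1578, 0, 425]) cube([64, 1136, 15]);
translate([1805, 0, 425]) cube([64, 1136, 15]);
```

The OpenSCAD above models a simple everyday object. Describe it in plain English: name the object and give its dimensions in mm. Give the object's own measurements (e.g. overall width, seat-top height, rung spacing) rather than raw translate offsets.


A bed frame 2088 mm long (x) by 1136 mm wide (y). Four 53×53 mm corner posts, 499 mm tall, at the corners of the footprint. Four rails of 24 mm thickness and 198 mm height run between adjacent posts with their undersides at z = 227 mm, their outer faces flush with the outside of the frame (the two x-running rails run between the posts' inner faces; the two y-running rails run between the posts' inner faces). 8 slats, each 64 mm wide (x) and 15 mm thick, lie across the top of the two x-running rails, running the full 1136 mm width of the frame in y; along x they sit between the end posts with a 163 mm gap after the −x posts and between neighbouring slats, leaving 166 mm before the +x posts.
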